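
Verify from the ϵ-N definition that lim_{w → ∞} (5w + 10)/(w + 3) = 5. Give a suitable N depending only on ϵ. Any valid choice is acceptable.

Suppose ϵ > 0. We seek N > 0 such that w > N implies |(5w + 10)/(w + 3) − 5| < ϵ.
(5w + 10)/(w + 3) − 5 = ((5w + 10) − 5(w + 3)) / ((w + 3)) = -5/((w + 3)).
For w > 0 we have w + 3 > w, so |(5w + 10)/(w + 3) − 5| = 5/((w + 3)) < 5/(w) = 5/w.
Thus |(5w + 10)/(w + 3) − 5| < ϵ whenever w > 5/ϵ.
Take N = 5/ϵ. If w > N then |(5w + 10)/(w + 3) − 5| < 5/w < ϵ.

N = 5/ϵ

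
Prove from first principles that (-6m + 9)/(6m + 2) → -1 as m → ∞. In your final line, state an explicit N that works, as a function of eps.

N = (11/6)/eps

Suppose eps > 0. For m ≥ 1, |(-6m + 9)/(6m + 2) + 1| = |66|/(6(6m + 2)) = 66/(6(6m + 2)).
Since 6m + 2 ≥ 6m for m ≥ 1, this is ≤ 66/(6·6m) = (11/6)/m.
So |(-6m + 9)/(6m + 2) + 1| < eps whenever m > (11/6)/eps.
Take N = (11/6)/eps. If m > N then |(-6m + 9)/(6m + 2) + 1| ≤ (11/6)/m < eps.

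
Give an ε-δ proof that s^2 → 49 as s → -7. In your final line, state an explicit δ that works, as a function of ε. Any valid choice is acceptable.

δ = min(2, ε/16)

Fix ε > 0. We seek δ > 0 with 0 < |s + 7| < δ ⇒ |s^2 − 49| < ε.
Factor: s^2 − 49 = (s + 7)(s - 7), so |s^2 − 49| = |s + 7|·|s - 7|.
Restrict δ ≤ 2. Then |s + 7| < 2 gives |s| < 9, so by the triangle inequality |s - 7| ≤ 9 + 7 = 16.
Hence |s^2 − 49| ≤ 16|s + 7|, which is < ε once |s + 7| < ε/16.
Take δ = min(2, ε/16). If 0 < |s + 7| < δ then both bounds hold and |s^2 − 49| ≤ 16|s + 7| < 16·(ε/16) = ε.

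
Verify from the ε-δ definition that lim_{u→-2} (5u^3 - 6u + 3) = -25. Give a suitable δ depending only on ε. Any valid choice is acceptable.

Fix ε > 0. We want δ > 0 such that 0 < |u + 2| < δ implies |(5u^3 - 6u + 3) + 25| < ε.
(5u^3 - 6u + 3) + 25 = 5u^3 - 6u + 28 = (u + 2)(5u^2 - 10u + 14).
So |(5u^3 - 6u + 3) + 25| = |u + 2|·|5u^2 - 10u + 14|.
Assume first that |u + 2| < 1, so |u| < 3. Then |5u^2 - 10u + 14| ≤ 5·3^2 + 10·3 + 14 = 89.
Hence |(5u^3 - 6u + 3) + 25| ≤ 89|u + 2| < ε provided |u + 2| < ε/89.
Take δ = min(1, ε/89). Then 0 < |u + 2| < δ gives both |u + 2| < 1 and |u + 2| < ε/89, so |(5u^3 - 6u + 3) + 25| < ε.

δ = min(1, ε/89)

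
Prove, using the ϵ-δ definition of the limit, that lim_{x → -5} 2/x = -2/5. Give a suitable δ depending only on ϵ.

δ = min(5/2, (25/4)ϵ)

Let ϵ > 0 be given. We seek δ > 0 such that 0 < |x + 5| < δ implies |2/x + 2/5| < ϵ.
|2/x + 2/5| = 2·|-5 − x|/(5·|x|) = 2|x + 5|/(5|x|).
Restrict δ ≤ 5/2. Then |x + 5| < 5/2 gives |x| > 5/2, so 5|x| > 25/2.
Then |2/x + 2/5| < 2|x + 5|/(25/2), which is < ϵ when |x + 5| < (25/4)ϵ.
Take δ = min(5/2, (25/4)ϵ). Then 0 < |x + 5| < δ gives both |x + 5| < 5/2 and |x + 5| < (25/4)ϵ, so |2/x + 2/5| < ϵ.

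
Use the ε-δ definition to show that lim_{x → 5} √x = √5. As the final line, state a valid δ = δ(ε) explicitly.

δ = min(5, √5·ε)

Fix ε > 0. We want δ > 0 such that 0 < |x − 5| < δ implies |√x − √5| < ε.
Multiplying by the conjugate, |√x − √5| = |x − 5|/(√x + √5).
Restrict δ ≤ 5 so that |x − 5| < 5 forces x > 0, and then √x + √5 > √5.
Hence |√x − √5| < |x − 5|/√5, which is < ε once |x − 5| < √5·ε.
Take δ = min(5, √5·ε). If 0 < |x − 5| < δ then x > 0 and |√x − √5| < |x − 5|/√5 < ε.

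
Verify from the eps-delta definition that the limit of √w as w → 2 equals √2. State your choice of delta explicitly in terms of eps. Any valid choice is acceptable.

Let eps > 0. We want delta > 0 such that 0 < |w − 2| < delta implies |√w − √2| < eps.
Rationalise: √w − √2 = (w − 2)/(√w + √2), so |√w − √2| = |w − 2|/(√w + √2).
Restrict delta ≤ 2 so that |w − 2| < 2 forces w > 0, and then √w + √2 > √2.
Hence |√w − √2| < |w − 2|/√2, which is < eps once |w − 2| < √2·eps.
Take delta = min(2, √2·eps). If 0 < |w − 2| < delta then w > 0 and |√w − √2| < |w − 2|/√2 < eps.

delta = min(2, √2·eps)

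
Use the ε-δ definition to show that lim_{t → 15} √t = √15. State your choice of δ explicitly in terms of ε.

δ = min(15, √15·ε)

Suppose ε > 0. We want δ > 0 such that 0 < |t − 15| < δ implies |√t − √15| < ε.
Rationalise: √t − √15 = (t − 15)/(√t + √15), so |√t − √15| = |t − 15|/(√t + √15).
Restrict δ ≤ 15 so that |t − 15| < 15 forces t > 0, and then √t + √15 > √15.
Hence |√t − √15| < |t − 15|/√15, which is < ε once |t − 15| < √15·ε.
Take δ = min(15, √15·ε). If 0 < |t − 15| < δ then t > 0 and |√t − √15| < |t − 15|/√15 < ε.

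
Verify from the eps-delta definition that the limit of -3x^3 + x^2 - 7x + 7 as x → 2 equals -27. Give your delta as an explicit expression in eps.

delta = min(1, eps/59)

Let eps > 0. We want delta > 0 such that 0 < |x − 2| < delta implies |(-3x^3 + x^2 - 7x + 7) + 27| < eps.
(-3x^3 + x^2 - 7x + 7) + 27 = -3x^3 + x^2 - 7x + 34 = (x − 2)(-3x^2 - 5x - 17).
So |(-3x^3 + x^2 - 7x + 7) + 27| = |x − 2|·|-3x^2 - 5x - 17|.
Require delta ≤ 1. Then |x − 2| < 1 gives |x| < 3, and by the triangle inequality |-3x^2 - 5x - 17| ≤ 3·3^2 + 5·3 + 17 = 59.
Hence |(-3x^3 + x^2 - 7x + 7) + 27| ≤ 59|x − 2| < eps provided |x − 2| < eps/59.
Choosing delta = min(1, eps/59) ensures both conditions, hence |(-3x^3 + x^2 - 7x + 7) + 27| < eps.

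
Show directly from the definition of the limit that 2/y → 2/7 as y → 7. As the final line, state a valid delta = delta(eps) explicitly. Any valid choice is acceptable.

delta = min(7/2, (49/4)eps)

Let eps > 0. We seek delta > 0 such that 0 < |y − 7| < delta implies |2/y − (2/7)| < eps.
|2/y − (2/7)| = 2·|7 − y|/(7·|y|) = 2|y − 7|/(7|y|).
Require delta ≤ 7/2 so that |y| > 7 − 7/2 = 7/2, hence 7|y| > 49/2.
Then |2/y − (2/7)| < 2|y − 7|/(49/2), which is < eps when |y − 7| < (49/4)eps.
Take delta = min(7/2, (49/4)eps). Then 0 < |y − 7| < delta gives both |y − 7| < 7/2 and |y − 7| < (49/4)eps, so |2/y − (2/7)| < eps.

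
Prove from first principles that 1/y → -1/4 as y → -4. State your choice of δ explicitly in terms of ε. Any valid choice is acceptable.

δ = min(2, 8ε)

Suppose ε > 0. We seek δ > 0 such that 0 < |y + 4| < δ implies |1/y + 1/4| < ε.
|1/y + 1/4| = |-4 − y|/(4·|y|) = |y + 4|/(4|y|).
Restrict δ ≤ 2. Then |y + 4| < 2 gives |y| > 2, so 4|y| > 8.
Then |1/y + 1/4| < |y + 4|/8, which is < ε when |y + 4| < 8ε.
Take δ = min(2, 8ε). Then 0 < |y + 4| < δ gives both |y + 4| < 2 and |y + 4| < 8ε, so |1/y + 1/4| < ε.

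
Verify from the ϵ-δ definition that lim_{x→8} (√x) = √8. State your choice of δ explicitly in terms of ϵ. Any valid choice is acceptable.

δ = min(8, √8·ϵ)

Fix ϵ > 0. We want δ > 0 such that 0 < |x − 8| < δ implies |√x − √8| < ϵ.
Rationalise: √x − √8 = (x − 8)/(√x + √8), so |√x − √8| = |x − 8|/(√x + √8).
Restrict δ ≤ 8 so that |x − 8| < 8 forces x > 0, and then √x + √8 > √8.
Hence |√x − √8| < |x − 8|/√8, which is < ϵ once |x − 8| < √8·ϵ.
Take δ = min(8, √8·ϵ). If 0 < |x − 8| < δ then x > 0 and |√x − √8| < |x − 8|/√8 < ϵ.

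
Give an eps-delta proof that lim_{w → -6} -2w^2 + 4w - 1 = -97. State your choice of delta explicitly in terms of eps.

Let eps > 0. We want delta > 0 such that 0 < |w + 6| < delta implies |(-2w^2 + 4w - 1) + 97| < eps.
(-2w^2 + 4w - 1) + 97 = -2w^2 + 4w + 96 = (w + 6)(-2w + 16).
So |(-2w^2 + 4w - 1) + 97| = |w + 6|·|-2w + 16|.
Require delta ≤ 1. Then |w + 6| < 1 gives |w| < 7, and by the triangle inequality |-2w + 16| ≤ 2·7 + 16 = 30.
Hence |(-2w^2 + 4w - 1) + 97| ≤ 30|w + 6| < eps provided |w + 6| < eps/30.
Take delta = min(1, eps/30). Then 0 < |w + 6| < delta gives both |w + 6| < 1 and |w + 6| < eps/30, so |(-2w^2 + 4w - 1) + 97| < eps.

delta = min(1, eps/30)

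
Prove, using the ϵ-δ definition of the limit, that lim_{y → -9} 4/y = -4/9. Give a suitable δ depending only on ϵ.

Let ϵ > 0. We seek δ > 0 such that 0 < |y + 9| < δ implies |4/y + 4/9| < ϵ.
|4/y + 4/9| = 4·|-9 − y|/(9·|y|) = 4|y + 9|/(9|y|).
Restrict δ ≤ 9/2. Then |y + 9| < 9/2 gives |y| > 9/2, so 9|y| > 81/2.
Then |4/y + 4/9| < 4|y + 9|/(81/2), which is < ϵ when |y + 9| < (81/8)ϵ.
Take δ = min(9/2, (81/8)ϵ). Then 0 < |y + 9| < δ gives both |y + 9| < 9/2 and |y + 9| < (81/8)ϵ, so |4/y + 4/9| < ϵ.

δ = min(9/2, (81/8)ϵ)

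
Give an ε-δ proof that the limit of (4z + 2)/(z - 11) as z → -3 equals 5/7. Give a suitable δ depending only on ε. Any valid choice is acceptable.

Fix ε > 0. We want δ > 0 with 0 < |z + 3| < δ ⇒ |(4z + 2)/(z - 11) − (5/7)| < ε.
Combining over a common denominator, (4z + 2)/(z - 11) − (5/7) = [(4z + 2)·(-14) − (-10)·(z - 11)] / [(-14)·(z - 11)] = -46(z + 3) / ((-14)(z - 11)).
So |(4z + 2)/(z - 11) − (5/7)| = 46|z + 3| / (14·|z − 11|).
Restrict δ ≤ 7. Then |z + 3| < 7 gives |z − 11| = |(z + 3) + (-14)| ≥ 14 − 7 = 7.
Hence |(4z + 2)/(z - 11) − (5/7)| < 46|z + 3|/(14·7) = (23/49)|z + 3|, which is < ε once |z + 3| < (49/23)ε.
Take δ = min(7, (49/23)ε). Then 0 < |z + 3| < δ forces both bounds, so |(4z + 2)/(z - 11) − (5/7)| < ε.

δ = min(7, (49/23)ε)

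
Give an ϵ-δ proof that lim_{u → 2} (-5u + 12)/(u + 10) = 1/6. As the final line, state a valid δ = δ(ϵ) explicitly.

Suppose ϵ > 0. We want δ > 0 with 0 < |u − 2| < δ ⇒ |(-5u + 12)/(u + 10) − (1/6)| < ϵ.
Combining over a common denominator, (-5u + 12)/(u + 10) − (1/6) = [(-5u + 12)·12 − 2·(u + 10)] / [12·(u + 10)] = -62(u − 2) / (12(u + 10)).
So |(-5u + 12)/(u + 10) − (1/6)| = 62|u − 2| / (12·|u + 10|).
Require δ ≤ 6, so |u + 10| ≥ |12| − |u − 2| > 12 − 6 = 6.
Hence |(-5u + 12)/(u + 10) − (1/6)| < 62|u − 2|/(12·6) = (31/36)|u − 2|, which is < ϵ once |u − 2| < (36/31)ϵ.
Take δ = min(6, (36/31)ϵ). Then 0 < |u − 2| < δ forces both bounds, so |(-5u + 12)/(u + 10) − (1/6)| < ϵ.

δ = min(6, (36/31)ϵ)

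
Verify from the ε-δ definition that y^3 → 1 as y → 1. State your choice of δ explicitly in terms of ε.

Fix ε > 0. We seek δ > 0 with 0 < |y − 1| < δ ⇒ |y^3 − 1| < ε.
Factor: y^3 − 1 = (y − 1)(y^2 + y + 1), so |y^3 − 1| = |y − 1|·|y^2 + y + 1|.
Restrict δ ≤ 1. Then |y − 1| < 1 gives |y| < 2, so by the triangle inequality |y^2 + y + 1| ≤ 2^2 + 2 + 1 = 7.
Hence |y^3 − 1| ≤ 7|y − 1|, which is < ε once |y − 1| < ε/7.
Take δ = min(1, ε/7). If 0 < |y − 1| < δ then both bounds hold and |y^3 − 1| ≤ 7|y − 1| < 7·(ε/7) = ε.

δ = min(1, ε/7)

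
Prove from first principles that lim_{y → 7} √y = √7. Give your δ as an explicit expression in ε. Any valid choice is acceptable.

δ = min(7, √7·ε)

Suppose ε > 0. We want δ > 0 such that 0 < |y − 7| < δ implies |√y − √7| < ε.
Rationalise: √y − √7 = (y − 7)/(√y + √7), so |√y − √7| = |y − 7|/(√y + √7).
Restrict δ ≤ 7 so that |y − 7| < 7 forces y > 0, and then √y + √7 > √7.
Hence |√y − √7| < |y − 7|/√7, which is < ε once |y − 7| < √7·ε.
Take δ = min(7, √7·ε). If 0 < |y − 7| < δ then y > 0 and |√y − √7| < |y − 7|/√7 < ε.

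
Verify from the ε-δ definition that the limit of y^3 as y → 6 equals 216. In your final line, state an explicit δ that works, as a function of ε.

δ = min(1, ε/127)

Let ε > 0 be given. We seek δ > 0 with 0 < |y − 6| < δ ⇒ |y^3 − 216| < ε.
Factor: y^3 − 216 = (y − 6)(y^2 + 6y + 36), so |y^3 − 216| = |y − 6|·|y^2 + 6y + 36|.
Restrict δ ≤ 1. Then |y − 6| < 1 gives |y| < 7, so by the triangle inequality |y^2 + 6y + 36| ≤ 7^2 + 6·7 + 36 = 127.
Hence |y^3 − 216| ≤ 127|y − 6|, which is < ε once |y − 6| < ε/127.
Take δ = min(1, ε/127). If 0 < |y − 6| < δ then both bounds hold and |y^3 − 216| ≤ 127|y − 6| < 127·(ε/127) = ε.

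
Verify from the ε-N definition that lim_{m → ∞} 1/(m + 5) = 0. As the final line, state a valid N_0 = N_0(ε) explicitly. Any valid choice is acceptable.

Let ε > 0 be given. For m ≥ 1, |1/(m + 5) − 0| = 1/(m + 5) ≤ 1/m.
We need 1/m < ε, i.e. m > 1/ε.
Take N_0 = 1/ε. If m > N_0 then |1/(m + 5)| ≤ 1/m < ε.

N_0 = 1/ε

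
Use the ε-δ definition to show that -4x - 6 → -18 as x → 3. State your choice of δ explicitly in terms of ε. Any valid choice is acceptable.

δ = ε/4

Suppose ε > 0. We need δ > 0 so that 0 < |x − 3| < δ implies |(-4x - 6) + 18| < ε.
Since (-4x - 6) + 18 = -4(x − 3), we have |(-4x - 6) + 18| = 4|x − 3|.
So 4|x − 3| < ε exactly when |x − 3| < ε/4.
Take δ = ε/4. If 0 < |x − 3| < δ then |(-4x - 6) + 18| = 4|x − 3| < 4·(ε/4) = ε.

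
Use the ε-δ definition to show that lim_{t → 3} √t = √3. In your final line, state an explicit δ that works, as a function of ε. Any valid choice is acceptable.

Let ε > 0 be given. We want δ > 0 such that 0 < |t − 3| < δ implies |√t − √3| < ε.
Multiplying by the conjugate, |√t − √3| = |t − 3|/(√t + √3).
Restrict δ ≤ 3 so that |t − 3| < 3 forces t > 0, and then √t + √3 > √3.
Hence |√t − √3| < |t − 3|/√3, which is < ε once |t − 3| < √3·ε.
Take δ = min(3, √3·ε). If 0 < |t − 3| < δ then t > 0 and |√t − √3| < |t − 3|/√3 < ε.

δ = min(3, √3·ε)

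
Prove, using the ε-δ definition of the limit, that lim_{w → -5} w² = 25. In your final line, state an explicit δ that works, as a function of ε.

Suppose ε > 0. We seek δ > 0 with 0 < |w + 5| < δ ⇒ |w² − 25| < ε.
Factor: w² − 25 = (w + 5)(w - 5), so |w² − 25| = |w + 5|·|w - 5|.
Restrict δ ≤ 1. Then |w + 5| < 1 gives |w| < 6, so by the triangle inequality |w - 5| ≤ 6 + 5 = 11.
Hence |w² − 25| ≤ 11|w + 5|, which is < ε once |w + 5| < ε/11.
Take δ = min(1, ε/11). If 0 < |w + 5| < δ then both bounds hold and |w² − 25| ≤ 11|w + 5| < 11·(ε/11) = ε.

δ = min(1, ε/11)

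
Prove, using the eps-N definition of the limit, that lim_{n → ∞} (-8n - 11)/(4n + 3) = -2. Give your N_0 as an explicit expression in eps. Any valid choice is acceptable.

Suppose eps > 0. For n ≥ 1, |(-8n - 11)/(4n + 3) + 2| = |-20|/(4(4n + 3)) = 20/(4(4n + 3)).
Since 4n + 3 ≥ 4n for n ≥ 1, this is ≤ 20/(4·4n) = (5/4)/n.
So |(-8n - 11)/(4n + 3) + 2| < eps whenever n > (5/4)/eps.
Take N_0 = (5/4)/eps. If n > N_0 then |(-8n - 11)/(4n + 3) + 2| ≤ (5/4)/n < eps.

N_0 = (5/4)/eps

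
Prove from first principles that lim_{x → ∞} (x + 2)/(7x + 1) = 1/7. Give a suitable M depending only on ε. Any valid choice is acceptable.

Fix ε > 0. We seek M > 0 such that x > M implies |(x + 2)/(7x + 1) − (1/7)| < ε.
(x + 2)/(7x + 1) − (1/7) = (7(x + 2) − (7x + 1)) / (7(7x + 1)) = 13/(7(7x + 1)).
For x > 0 we have 7x + 1 > 7x, so |(x + 2)/(7x + 1) − (1/7)| = 13/(7(7x + 1)) < 13/(7·7x) = (13/49)/x.
Thus |(x + 2)/(7x + 1) − (1/7)| < ε whenever x > (13/49)/ε.
Take M = (13/49)/ε. If x > M then |(x + 2)/(7x + 1) − (1/7)| < (13/49)/x < ε.

M = (13/49)/ε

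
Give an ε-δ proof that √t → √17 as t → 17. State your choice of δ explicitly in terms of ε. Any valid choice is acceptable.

δ = min(17, √17·ε)

Let ε > 0 be given. We want δ > 0 such that 0 < |t − 17| < δ implies |√t − √17| < ε.
Multiplying by the conjugate, |√t − √17| = |t − 17|/(√t + √17).
Restrict δ ≤ 17 so that |t − 17| < 17 forces t > 0, and then √t + √17 > √17.
Hence |√t − √17| < |t − 17|/√17, which is < ε once |t − 17| < √17·ε.
Take δ = min(17, √17·ε). If 0 < |t − 17| < δ then t > 0 and |√t − √17| < |t − 17|/√17 < ε.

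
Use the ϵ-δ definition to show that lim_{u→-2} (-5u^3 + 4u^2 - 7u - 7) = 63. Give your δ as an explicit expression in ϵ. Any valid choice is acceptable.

Let ϵ > 0. We want δ > 0 such that 0 < |u + 2| < δ implies |(-5u^3 + 4u^2 - 7u - 7) − 63| < ϵ.
(-5u^3 + 4u^2 - 7u - 7) − 63 = -5u^3 + 4u^2 - 7u - 70 = (u + 2)(-5u^2 + 14u - 35).
So |(-5u^3 + 4u^2 - 7u - 7) − 63| = |u + 2|·|-5u^2 + 14u - 35|.
Assume first that |u + 2| < 1, so |u| < 3. Then |-5u^2 + 14u - 35| ≤ 5·3^2 + 14·3 + 35 = 122.
Hence |(-5u^3 + 4u^2 - 7u - 7) − 63| ≤ 122|u + 2| < ϵ provided |u + 2| < ϵ/122.
Take δ = min(1, ϵ/122). Then 0 < |u + 2| < δ gives both |u + 2| < 1 and |u + 2| < ϵ/122, so |(-5u^3 + 4u^2 - 7u - 7) − 63| < ϵ.

δ = min(1, ϵ/122)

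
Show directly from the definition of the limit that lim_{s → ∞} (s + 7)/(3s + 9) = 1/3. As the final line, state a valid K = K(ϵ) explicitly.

Let ϵ > 0 be given. We seek K > 0 such that s > K implies |(s + 7)/(3s + 9) − (1/3)| < ϵ.
(s + 7)/(3s + 9) − (1/3) = (3(s + 7) − (3s + 9)) / (3(3s + 9)) = 12/(3(3s + 9)).
For s > 0 we have 3s + 9 > 3s, so |(s + 7)/(3s + 9) − (1/3)| = 12/(3(3s + 9)) < 12/(3·3s) = (4/3)/s.
Thus |(s + 7)/(3s + 9) − (1/3)| < ϵ whenever s > (4/3)/ϵ.
Take K = (4/3)/ϵ. If s > K then |(s + 7)/(3s + 9) − (1/3)| < (4/3)/s < ϵ.

K = (4/3)/ϵ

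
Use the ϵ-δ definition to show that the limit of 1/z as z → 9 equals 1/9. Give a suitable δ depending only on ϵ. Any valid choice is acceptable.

δ = min(9/2, (81/2)ϵ)

Let ϵ > 0 be given. We seek δ > 0 such that 0 < |z − 9| < δ implies |1/z − (1/9)| < ϵ.
|1/z − (1/9)| = |9 − z|/(9·|z|) = |z − 9|/(9|z|).
Require δ ≤ 9/2 so that |z| > 9 − 9/2 = 9/2, hence 9|z| > 81/2.
Then |1/z − (1/9)| < |z − 9|/(81/2), which is < ϵ when |z − 9| < (81/2)ϵ.
Take δ = min(9/2, (81/2)ϵ). Then 0 < |z − 9| < δ gives both |z − 9| < 9/2 and |z − 9| < (81/2)ϵ, so |1/z − (1/9)| < ϵ.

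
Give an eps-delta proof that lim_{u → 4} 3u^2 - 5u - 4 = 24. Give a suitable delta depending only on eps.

delta = min(1, eps/22)

Let eps > 0. We want delta > 0 such that 0 < |u − 4| < delta implies |(3u^2 - 5u - 4) − 24| < eps.
(3u^2 - 5u - 4) − 24 = 3u^2 - 5u - 28 = (u − 4)(3u + 7).
So |(3u^2 - 5u - 4) − 24| = |u − 4|·|3u + 7|.
Assume first that |u − 4| < 1, so |u| < 5. Then |3u + 7| ≤ 3·5 + 7 = 22.
Hence |(3u^2 - 5u - 4) − 24| ≤ 22|u − 4| < eps provided |u − 4| < eps/22.
Choosing delta = min(1, eps/22) ensures both conditions, hence |(3u^2 - 5u - 4) − 24| < eps.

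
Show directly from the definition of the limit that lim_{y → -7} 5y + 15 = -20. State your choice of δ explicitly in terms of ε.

Fix ε > 0. We need δ > 0 so that 0 < |y + 7| < δ implies |(5y + 15) + 20| < ε.
|(5y + 15) + 20| = |5y + 35| = 5|y + 7|.
Thus it suffices that |y + 7| < ε/5.
Choosing δ = ε/5 gives |(5y + 15) + 20| = 5|y + 7| < ε whenever |y + 7| < δ.

δ = ε/5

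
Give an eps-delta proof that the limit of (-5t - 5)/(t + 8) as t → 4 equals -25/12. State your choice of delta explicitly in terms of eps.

Let eps > 0. We want delta > 0 with 0 < |t − 4| < delta ⇒ |(-5t - 5)/(t + 8) + 25/12| < eps.
Combining over a common denominator, (-5t - 5)/(t + 8) + 25/12 = [(-5t - 5)·12 − (-25)·(t + 8)] / [12·(t + 8)] = -35(t − 4) / (12(t + 8)).
So |(-5t - 5)/(t + 8) + 25/12| = 35|t − 4| / (12·|t + 8|).
Restrict delta ≤ 6. Then |t − 4| < 6 gives |t + 8| = |(t − 4) + 12| ≥ 12 − 6 = 6.
Hence |(-5t - 5)/(t + 8) + 25/12| < 35|t − 4|/(12·6) = (35/72)|t − 4|, which is < eps once |t − 4| < (72/35)eps.
Take delta = min(6, (72/35)eps). Then 0 < |t − 4| < delta forces both bounds, so |(-5t - 5)/(t + 8) + 25/12| < eps.

delta = min(6, (72/35)eps)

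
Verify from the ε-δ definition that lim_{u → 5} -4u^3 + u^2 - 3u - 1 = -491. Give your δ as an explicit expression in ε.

Fix ε > 0. We want δ > 0 such that 0 < |u − 5| < δ implies |(-4u^3 + u^2 - 3u - 1) + 491| < ε.
(-4u^3 + u^2 - 3u - 1) + 491 = -4u^3 + u^2 - 3u + 490 = (u − 5)(-4u^2 - 19u - 98).
So |(-4u^3 + u^2 - 3u - 1) + 491| = |u − 5|·|-4u^2 - 19u - 98|.
Require δ ≤ 1. Then |u − 5| < 1 gives |u| < 6, and by the triangle inequality |-4u^2 - 19u - 98| ≤ 4·6^2 + 19·6 + 98 = 356.
Hence |(-4u^3 + u^2 - 3u - 1) + 491| ≤ 356|u − 5| < ε provided |u − 5| < ε/356.
Choosing δ = min(1, ε/356) ensures both conditions, hence |(-4u^3 + u^2 - 3u - 1) + 491| < ε.

δ = min(1, ε/356)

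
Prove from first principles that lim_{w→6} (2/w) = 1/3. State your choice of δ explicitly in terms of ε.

Fix ε > 0. We seek δ > 0 such that 0 < |w − 6| < δ implies |2/w − (1/3)| < ε.
|2/w − (1/3)| = 2·|6 − w|/(6·|w|) = 2|w − 6|/(6|w|).
Restrict δ ≤ 3. Then |w − 6| < 3 gives |w| > 3, so 6|w| > 18.
Then |2/w − (1/3)| < 2|w − 6|/18, which is < ε when |w − 6| < 9ε.
Take δ = min(3, 9ε). Then 0 < |w − 6| < δ gives both |w − 6| < 3 and |w − 6| < 9ε, so |2/w − (1/3)| < ε.

δ = min(3, 9ε)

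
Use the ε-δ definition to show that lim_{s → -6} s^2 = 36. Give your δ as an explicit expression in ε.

δ = min(1, ε/13)

Let ε > 0. We seek δ > 0 with 0 < |s + 6| < δ ⇒ |s^2 − 36| < ε.
Factor: s^2 − 36 = (s + 6)(s - 6), so |s^2 − 36| = |s + 6|·|s - 6|.
Restrict δ ≤ 1. Then |s + 6| < 1 gives |s| < 7, so by the triangle inequality |s - 6| ≤ 7 + 6 = 13.
Hence |s^2 − 36| ≤ 13|s + 6|, which is < ε once |s + 6| < ε/13.
Take δ = min(1, ε/13). If 0 < |s + 6| < δ then both bounds hold and |s^2 − 36| ≤ 13|s + 6| < 13·(ε/13) = ε.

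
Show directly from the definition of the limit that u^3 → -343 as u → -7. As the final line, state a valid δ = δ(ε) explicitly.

δ = min(1, ε/169)

Let ε > 0. We seek δ > 0 with 0 < |u + 7| < δ ⇒ |u^3 + 343| < ε.
Factor: u^3 + 343 = (u + 7)(u^2 - 7u + 49), so |u^3 + 343| = |u + 7|·|u^2 - 7u + 49|.
Impose δ ≤ 1 so that |u| < 8; then |u^2 - 7u + 49| ≤ 169.
Hence |u^3 + 343| ≤ 169|u + 7|, which is < ε once |u + 7| < ε/169.
Take δ = min(1, ε/169). If 0 < |u + 7| < δ then both bounds hold and |u^3 + 343| ≤ 169|u + 7| < 169·(ε/169) = ε.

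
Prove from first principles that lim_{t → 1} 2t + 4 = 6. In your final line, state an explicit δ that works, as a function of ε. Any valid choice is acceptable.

Suppose ε > 0. We need δ > 0 so that 0 < |t − 1| < δ implies |(2t + 4) − 6| < ε.
Since (2t + 4) − 6 = 2(t − 1), we have |(2t + 4) − 6| = 2|t − 1|.
So 2|t − 1| < ε exactly when |t − 1| < ε/2.
Take δ = ε/2. If 0 < |t − 1| < δ then |(2t + 4) − 6| = 2|t − 1| < 2·(ε/2) = ε.

δ = ε/2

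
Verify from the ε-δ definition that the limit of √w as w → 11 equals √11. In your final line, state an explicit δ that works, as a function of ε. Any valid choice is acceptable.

δ = min(11, √11·ε)

Let ε > 0. We want δ > 0 such that 0 < |w − 11| < δ implies |√w − √11| < ε.
Rationalise: √w − √11 = (w − 11)/(√w + √11), so |√w − √11| = |w − 11|/(√w + √11).
Restrict δ ≤ 11 so that |w − 11| < 11 forces w > 0, and then √w + √11 > √11.
Hence |√w − √11| < |w − 11|/√11, which is < ε once |w − 11| < √11·ε.
Take δ = min(11, √11·ε). If 0 < |w − 11| < δ then w > 0 and |√w − √11| < |w − 11|/√11 < ε.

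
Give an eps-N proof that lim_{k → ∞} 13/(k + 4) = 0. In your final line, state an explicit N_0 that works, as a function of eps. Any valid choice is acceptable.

Let eps > 0. For k ≥ 1, |13/(k + 4) − 0| = 13/(k + 4) ≤ 13/k.
We need 13/k < eps, i.e. k > 13/eps.
Take N_0 = 13/eps. If k > N_0 then |13/(k + 4)| ≤ 13/k < eps.

N_0 = 13/eps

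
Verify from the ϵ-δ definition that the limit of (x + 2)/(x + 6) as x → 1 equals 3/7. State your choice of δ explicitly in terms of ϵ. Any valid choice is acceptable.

δ = min(7/2, (49/8)ϵ)

Let ϵ > 0 be given. We want δ > 0 with 0 < |x − 1| < δ ⇒ |(x + 2)/(x + 6) − (3/7)| < ϵ.
Combining over a common denominator, (x + 2)/(x + 6) − (3/7) = [(x + 2)·7 − 3·(x + 6)] / [7·(x + 6)] = 4(x − 1) / (7(x + 6)).
So |(x + 2)/(x + 6) − (3/7)| = 4|x − 1| / (7·|x + 6|).
Restrict δ ≤ 7/2. Then |x − 1| < 7/2 gives |x + 6| = |(x − 1) + 7| ≥ 7 − 7/2 = 7/2.
Hence |(x + 2)/(x + 6) − (3/7)| < 4|x − 1|/(7·(7/2)) = (8/49)|x − 1|, which is < ϵ once |x − 1| < (49/8)ϵ.
Take δ = min(7/2, (49/8)ϵ). Then 0 < |x − 1| < δ forces both bounds, so |(x + 2)/(x + 6) − (3/7)| < ϵ.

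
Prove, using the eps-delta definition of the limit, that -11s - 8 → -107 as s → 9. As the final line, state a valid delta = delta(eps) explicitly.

Let eps > 0. We need delta > 0 so that 0 < |s − 9| < delta implies |(-11s - 8) + 107| < eps.
|(-11s - 8) + 107| = |-11s + 99| = 11|s − 9|.
So 11|s − 9| < eps exactly when |s − 9| < eps/11.
Take delta = eps/11. If 0 < |s − 9| < delta then |(-11s - 8) + 107| = 11|s − 9| < 11·(eps/11) = eps.

delta = eps/11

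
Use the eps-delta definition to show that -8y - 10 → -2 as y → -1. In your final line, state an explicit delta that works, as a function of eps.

Let eps > 0 be given. We need delta > 0 so that 0 < |y + 1| < delta implies |(-8y - 10) + 2| < eps.
Since (-8y - 10) + 2 = -8(y + 1), we have |(-8y - 10) + 2| = 8|y + 1|.
Thus it suffices that |y + 1| < eps/8.
Take delta = eps/8. If 0 < |y + 1| < delta then |(-8y - 10) + 2| = 8|y + 1| < 8·(eps/8) = eps.

delta = eps/8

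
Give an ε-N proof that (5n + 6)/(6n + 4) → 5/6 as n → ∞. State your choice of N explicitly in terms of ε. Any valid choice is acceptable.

Let ε > 0 be given. For n ≥ 1, |(5n + 6)/(6n + 4) − (5/6)| = |16|/(6(6n + 4)) = 16/(6(6n + 4)).
Since 6n + 4 ≥ 6n for n ≥ 1, this is ≤ 16/(6·6n) = (4/9)/n.
So |(5n + 6)/(6n + 4) − (5/6)| < ε whenever n > (4/9)/ε.
Take N = (4/9)/ε. If n > N then |(5n + 6)/(6n + 4) − (5/6)| ≤ (4/9)/n < ε.

N = (4/9)/ε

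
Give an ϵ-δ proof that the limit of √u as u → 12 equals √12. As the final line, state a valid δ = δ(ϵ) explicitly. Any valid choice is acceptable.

Let ϵ > 0. We want δ > 0 such that 0 < |u − 12| < δ implies |√u − √12| < ϵ.
Multiplying by the conjugate, |√u − √12| = |u − 12|/(√u + √12).
Restrict δ ≤ 12 so that |u − 12| < 12 forces u > 0, and then √u + √12 > √12.
Hence |√u − √12| < |u − 12|/√12, which is < ϵ once |u − 12| < √12·ϵ.
Take δ = min(12, √12·ϵ). If 0 < |u − 12| < δ then u > 0 and |√u − √12| < |u − 12|/√12 < ϵ.

δ = min(12, √12·ϵ)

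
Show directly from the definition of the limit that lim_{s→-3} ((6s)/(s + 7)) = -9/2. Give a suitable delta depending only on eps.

delta = min(2, (4/21)eps)

Fix eps > 0. We want delta > 0 with 0 < |s + 3| < delta ⇒ |(6s)/(s + 7) + 9/2| < eps.
Combining over a common denominator, (6s)/(s + 7) + 9/2 = [(6s)·4 − (-18)·(s + 7)] / [4·(s + 7)] = 42(s + 3) / (4(s + 7)).
So |(6s)/(s + 7) + 9/2| = 42|s + 3| / (4·|s + 7|).
Require delta ≤ 2, so |s + 7| ≥ |4| − |s + 3| > 4 − 2 = 2.
Hence |(6s)/(s + 7) + 9/2| < 42|s + 3|/(4·2) = (21/4)|s + 3|, which is < eps once |s + 3| < (4/21)eps.
Take delta = min(2, (4/21)eps). Then 0 < |s + 3| < delta forces both bounds, so |(6s)/(s + 7) + 9/2| < eps.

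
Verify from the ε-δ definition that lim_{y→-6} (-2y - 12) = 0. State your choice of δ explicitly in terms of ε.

δ = ε/2

Fix ε > 0. We need δ > 0 so that 0 < |y + 6| < δ implies |(-2y - 12)| < ε.
|(-2y - 12)| = |-2y - 12| = 2|y + 6|.
So 2|y + 6| < ε exactly when |y + 6| < ε/2.
Take δ = ε/2. If 0 < |y + 6| < δ then |(-2y - 12)| = 2|y + 6| < 2·(ε/2) = ε.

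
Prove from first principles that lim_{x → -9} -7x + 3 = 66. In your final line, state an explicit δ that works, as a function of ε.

δ = ε/7

Let ε > 0. We need δ > 0 so that 0 < |x + 9| < δ implies |(-7x + 3) − 66| < ε.
|(-7x + 3) − 66| = |-7x - 63| = 7|x + 9|.
Thus it suffices that |x + 9| < ε/7.
Take δ = ε/7. If 0 < |x + 9| < δ then |(-7x + 3) − 66| = 7|x + 9| < 7·(ε/7) = ε.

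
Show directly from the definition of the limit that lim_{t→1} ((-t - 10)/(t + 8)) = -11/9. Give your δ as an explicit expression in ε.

Fix ε > 0. We want δ > 0 with 0 < |t − 1| < δ ⇒ |(-t - 10)/(t + 8) + 11/9| < ε.
Combining over a common denominator, (-t - 10)/(t + 8) + 11/9 = [(-t - 10)·9 − (-11)·(t + 8)] / [9·(t + 8)] = 2(t − 1) / (9(t + 8)).
So |(-t - 10)/(t + 8) + 11/9| = 2|t − 1| / (9·|t + 8|).
Require δ ≤ 9/2, so |t + 8| ≥ |9| − |t − 1| > 9 − 9/2 = 9/2.
Hence |(-t - 10)/(t + 8) + 11/9| < 2|t − 1|/(9·(9/2)) = (4/81)|t − 1|, which is < ε once |t − 1| < (81/4)ε.
Take δ = min(9/2, (81/4)ε). Then 0 < |t − 1| < δ forces both bounds, so |(-t - 10)/(t + 8) + 11/9| < ε.

δ = min(9/2, (81/4)ε)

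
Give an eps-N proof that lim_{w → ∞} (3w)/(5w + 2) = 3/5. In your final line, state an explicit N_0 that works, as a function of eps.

N_0 = (6/25)/eps

Let eps > 0 be given. We seek N_0 > 0 such that w > N_0 implies |(3w)/(5w + 2) − (3/5)| < eps.
(3w)/(5w + 2) − (3/5) = (5(3w) − 3(5w + 2)) / (5(5w + 2)) = -6/(5(5w + 2)).
For w > 0 we have 5w + 2 > 5w, so |(3w)/(5w + 2) − (3/5)| = 6/(5(5w + 2)) < 6/(5·5w) = (6/25)/w.
Thus |(3w)/(5w + 2) − (3/5)| < eps whenever w > (6/25)/eps.
Take N_0 = (6/25)/eps. If w > N_0 then |(3w)/(5w + 2) − (3/5)| < (6/25)/w < eps.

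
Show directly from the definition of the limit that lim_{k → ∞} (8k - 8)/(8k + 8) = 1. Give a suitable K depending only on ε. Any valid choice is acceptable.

Suppose ε > 0. For k ≥ 1, |(8k - 8)/(8k + 8) − 1| = |-128|/(8(8k + 8)) = 128/(8(8k + 8)).
Since 8k + 8 ≥ 8k for k ≥ 1, this is ≤ 128/(8·8k) = 2/k.
So |(8k - 8)/(8k + 8) − 1| < ε whenever k > 2/ε.
Take K = 2/ε. If k > K then |(8k - 8)/(8k + 8) − 1| ≤ 2/k < ε.

K = 2/ε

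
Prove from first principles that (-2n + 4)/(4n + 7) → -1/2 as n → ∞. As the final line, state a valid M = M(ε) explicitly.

M = (15/8)/ε

Let ε > 0 be given. For n ≥ 1, |(-2n + 4)/(4n + 7) + 1/2| = |30|/(4(4n + 7)) = 30/(4(4n + 7)).
Since 4n + 7 ≥ 4n for n ≥ 1, this is ≤ 30/(4·4n) = (15/8)/n.
So |(-2n + 4)/(4n + 7) + 1/2| < ε whenever n > (15/8)/ε.
Take M = (15/8)/ε. If n > M then |(-2n + 4)/(4n + 7) + 1/2| ≤ (15/8)/n < ε.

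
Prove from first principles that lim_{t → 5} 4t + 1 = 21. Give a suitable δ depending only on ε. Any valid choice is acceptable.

δ = ε/4

Suppose ε > 0. We need δ > 0 so that 0 < |t − 5| < δ implies |(4t + 1) − 21| < ε.
Since (4t + 1) − 21 = 4(t − 5), we have |(4t + 1) − 21| = 4|t − 5|.
Thus it suffices that |t − 5| < ε/4.
Choosing δ = ε/4 gives |(4t + 1) − 21| = 4|t − 5| < ε whenever |t − 5| < δ.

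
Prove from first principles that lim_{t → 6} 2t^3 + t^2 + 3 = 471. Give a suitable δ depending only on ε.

δ = min(1, ε/267)

Fix ε > 0. We want δ > 0 such that 0 < |t − 6| < δ implies |(2t^3 + t^2 + 3) − 471| < ε.
(2t^3 + t^2 + 3) − 471 = 2t^3 + t^2 - 468 = (t − 6)(2t^2 + 13t + 78).
So |(2t^3 + t^2 + 3) − 471| = |t − 6|·|2t^2 + 13t + 78|.
Require δ ≤ 1. Then |t − 6| < 1 gives |t| < 7, and by the triangle inequality |2t^2 + 13t + 78| ≤ 2·7^2 + 13·7 + 78 = 267.
Hence |(2t^3 + t^2 + 3) − 471| ≤ 267|t − 6| < ε provided |t − 6| < ε/267.
Take δ = min(1, ε/267). Then 0 < |t − 6| < δ gives both |t − 6| < 1 and |t − 6| < ε/267, so |(2t^3 + t^2 + 3) − 471| < ε.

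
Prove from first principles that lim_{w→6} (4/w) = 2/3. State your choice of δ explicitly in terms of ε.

δ = min(3, (9/2)ε)

Let ε > 0 be given. We seek δ > 0 such that 0 < |w − 6| < δ implies |4/w − (2/3)| < ε.
|4/w − (2/3)| = 4·|6 − w|/(6·|w|) = 4|w − 6|/(6|w|).
Require δ ≤ 3 so that |w| > 6 − 3 = 3, hence 6|w| > 18.
Then |4/w − (2/3)| < 4|w − 6|/18, which is < ε when |w − 6| < (9/2)ε.
Take δ = min(3, (9/2)ε). Then 0 < |w − 6| < δ gives both |w − 6| < 3 and |w − 6| < (9/2)ε, so |4/w − (2/3)| < ε.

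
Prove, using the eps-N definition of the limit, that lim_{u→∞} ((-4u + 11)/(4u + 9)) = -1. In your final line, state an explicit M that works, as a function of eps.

Let eps > 0 be given. We seek M > 0 such that u > M implies |(-4u + 11)/(4u + 9) + 1| < eps.
(-4u + 11)/(4u + 9) + 1 = (4(-4u + 11) − (-4)(4u + 9)) / (4(4u + 9)) = 80/(4(4u + 9)).
For u > 0 we have 4u + 9 > 4u, so |(-4u + 11)/(4u + 9) + 1| = 80/(4(4u + 9)) < 80/(4·4u) = 5/u.
Thus |(-4u + 11)/(4u + 9) + 1| < eps whenever u > 5/eps.
Take M = 5/eps. If u > M then |(-4u + 11)/(4u + 9) + 1| < 5/u < eps.

M = 5/eps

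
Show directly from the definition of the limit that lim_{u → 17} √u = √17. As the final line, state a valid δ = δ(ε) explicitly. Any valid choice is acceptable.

δ = min(17, √17·ε)

Suppose ε > 0. We want δ > 0 such that 0 < |u − 17| < δ implies |√u − √17| < ε.
Rationalise: √u − √17 = (u − 17)/(√u + √17), so |√u − √17| = |u − 17|/(√u + √17).
Restrict δ ≤ 17 so that |u − 17| < 17 forces u > 0, and then √u + √17 > √17.
Hence |√u − √17| < |u − 17|/√17, which is < ε once |u − 17| < √17·ε.
Take δ = min(17, √17·ε). If 0 < |u − 17| < δ then u > 0 and |√u − √17| < |u − 17|/√17 < ε.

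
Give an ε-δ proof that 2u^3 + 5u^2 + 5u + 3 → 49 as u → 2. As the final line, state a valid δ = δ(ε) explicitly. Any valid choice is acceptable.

Let ε > 0. We want δ > 0 such that 0 < |u − 2| < δ implies |(2u^3 + 5u^2 + 5u + 3) − 49| < ε.
(2u^3 + 5u^2 + 5u + 3) − 49 = 2u^3 + 5u^2 + 5u - 46 = (u − 2)(2u^2 + 9u + 23).
So |(2u^3 + 5u^2 + 5u + 3) − 49| = |u − 2|·|2u^2 + 9u + 23|.
Assume first that |u − 2| < 1, so |u| < 3. Then |2u^2 + 9u + 23| ≤ 2·3^2 + 9·3 + 23 = 68.
Hence |(2u^3 + 5u^2 + 5u + 3) − 49| ≤ 68|u − 2| < ε provided |u − 2| < ε/68.
Take δ = min(1, ε/68). Then 0 < |u − 2| < δ gives both |u − 2| < 1 and |u − 2| < ε/68, so |(2u^3 + 5u^2 + 5u + 3) − 49| < ε.

δ = min(1, ε/68)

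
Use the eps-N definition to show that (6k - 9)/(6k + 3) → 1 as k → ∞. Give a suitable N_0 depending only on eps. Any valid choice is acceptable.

N_0 = 2/eps

Suppose eps > 0. For k ≥ 1, |(6k - 9)/(6k + 3) − 1| = |-72|/(6(6k + 3)) = 72/(6(6k + 3)).
Since 6k + 3 ≥ 6k for k ≥ 1, this is ≤ 72/(6·6k) = 2/k.
So |(6k - 9)/(6k + 3) − 1| < eps whenever k > 2/eps.
Take N_0 = 2/eps. If k > N_0 then |(6k - 9)/(6k + 3) − 1| ≤ 2/k < eps.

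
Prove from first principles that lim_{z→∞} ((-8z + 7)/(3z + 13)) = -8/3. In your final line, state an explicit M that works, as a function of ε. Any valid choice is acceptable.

M = (125/9)/ε

Suppose ε > 0. We seek M > 0 such that z > M implies |(-8z + 7)/(3z + 13) + 8/3| < ε.
(-8z + 7)/(3z + 13) + 8/3 = (3(-8z + 7) − (-8)(3z + 13)) / (3(3z + 13)) = 125/(3(3z + 13)).
For z > 0 we have 3z + 13 > 3z, so |(-8z + 7)/(3z + 13) + 8/3| = 125/(3(3z + 13)) < 125/(3·3z) = (125/9)/z.
Thus |(-8z + 7)/(3z + 13) + 8/3| < ε whenever z > (125/9)/ε.
Take M = (125/9)/ε. If z > M then |(-8z + 7)/(3z + 13) + 8/3| < (125/9)/z < ε.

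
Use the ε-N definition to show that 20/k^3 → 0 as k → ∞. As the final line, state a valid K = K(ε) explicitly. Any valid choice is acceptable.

Fix ε > 0. For k ≥ 1, |20/k^3 − 0| = 20/k^3.
20/k^3 < ε ⇔ k^3 > 20/ε ⇔ k > (20/ε)^{1/3}.
Take K = (20/ε)^{1/3}. Then k > K implies 20/k^3 < ε.

K = (20/ε)^{1/3}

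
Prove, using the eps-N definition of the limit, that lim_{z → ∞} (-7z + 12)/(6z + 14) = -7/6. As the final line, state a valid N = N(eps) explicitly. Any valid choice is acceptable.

N = (85/18)/eps

Let eps > 0. We seek N > 0 such that z > N implies |(-7z + 12)/(6z + 14) + 7/6| < eps.
(-7z + 12)/(6z + 14) + 7/6 = (6(-7z + 12) − (-7)(6z + 14)) / (6(6z + 14)) = 170/(6(6z + 14)).
For z > 0 we have 6z + 14 > 6z, so |(-7z + 12)/(6z + 14) + 7/6| = 170/(6(6z + 14)) < 170/(6·6z) = (85/18)/z.
Thus |(-7z + 12)/(6z + 14) + 7/6| < eps whenever z > (85/18)/eps.
Take N = (85/18)/eps. If z > N then |(-7z + 12)/(6z + 14) + 7/6| < (85/18)/z < eps.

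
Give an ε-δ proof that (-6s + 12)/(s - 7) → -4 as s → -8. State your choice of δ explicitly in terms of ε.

δ = min(15/2, (15/4)ε)

Let ε > 0 be given. We want δ > 0 with 0 < |s + 8| < δ ⇒ |(-6s + 12)/(s - 7) + 4| < ε.
Combining over a common denominator, (-6s + 12)/(s - 7) + 4 = [(-6s + 12)·(-15) − 60·(s - 7)] / [(-15)·(s - 7)] = 30(s + 8) / ((-15)(s - 7)).
So |(-6s + 12)/(s - 7) + 4| = 30|s + 8| / (15·|s − 7|).
Restrict δ ≤ 15/2. Then |s + 8| < 15/2 gives |s − 7| = |(s + 8) + (-15)| ≥ 15 − 15/2 = 15/2.
Hence |(-6s + 12)/(s - 7) + 4| < 30|s + 8|/(15·(15/2)) = (4/15)|s + 8|, which is < ε once |s + 8| < (15/4)ε.
Take δ = min(15/2, (15/4)ε). Then 0 < |s + 8| < δ forces both bounds, so |(-6s + 12)/(s - 7) + 4| < ε.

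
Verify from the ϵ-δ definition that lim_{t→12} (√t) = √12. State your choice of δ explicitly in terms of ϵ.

Let ϵ > 0. We want δ > 0 such that 0 < |t − 12| < δ implies |√t − √12| < ϵ.
Rationalise: √t − √12 = (t − 12)/(√t + √12), so |√t − √12| = |t − 12|/(√t + √12).
Restrict δ ≤ 12 so that |t − 12| < 12 forces t > 0, and then √t + √12 > √12.
Hence |√t − √12| < |t − 12|/√12, which is < ϵ once |t − 12| < √12·ϵ.
Take δ = min(12, √12·ϵ). If 0 < |t − 12| < δ then t > 0 and |√t − √12| < |t − 12|/√12 < ϵ.

δ = min(12, √12·ϵ)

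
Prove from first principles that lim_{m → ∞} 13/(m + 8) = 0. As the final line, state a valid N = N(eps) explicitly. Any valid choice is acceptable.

N = 13/eps

Fix eps > 0. For m ≥ 1, |13/(m + 8) − 0| = 13/(m + 8) ≤ 13/m.
We need 13/m < eps, i.e. m > 13/eps.
Take N = 13/eps. If m > N then |13/(m + 8)| ≤ 13/m < eps.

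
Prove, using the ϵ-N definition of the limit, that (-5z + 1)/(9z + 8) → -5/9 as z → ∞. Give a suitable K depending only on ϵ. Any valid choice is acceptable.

K = (49/81)/ϵ

Let ϵ > 0. We seek K > 0 such that z > K implies |(-5z + 1)/(9z + 8) + 5/9| < ϵ.
(-5z + 1)/(9z + 8) + 5/9 = (9(-5z + 1) − (-5)(9z + 8)) / (9(9z + 8)) = 49/(9(9z + 8)).
For z > 0 we have 9z + 8 > 9z, so |(-5z + 1)/(9z + 8) + 5/9| = 49/(9(9z + 8)) < 49/(9·9z) = (49/81)/z.
Thus |(-5z + 1)/(9z + 8) + 5/9| < ϵ whenever z > (49/81)/ϵ.
Take K = (49/81)/ϵ. If z > K then |(-5z + 1)/(9z + 8) + 5/9| < (49/81)/z < ϵ.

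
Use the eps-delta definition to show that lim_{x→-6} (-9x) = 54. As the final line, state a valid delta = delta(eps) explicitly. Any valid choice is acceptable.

delta = eps/9

Fix eps > 0. We need delta > 0 so that 0 < |x + 6| < delta implies |(-9x) − 54| < eps.
Since (-9x) − 54 = -9(x + 6), we have |(-9x) − 54| = 9|x + 6|.
Thus it suffices that |x + 6| < eps/9.
Choosing delta = eps/9 gives |(-9x) − 54| = 9|x + 6| < eps whenever |x + 6| < delta.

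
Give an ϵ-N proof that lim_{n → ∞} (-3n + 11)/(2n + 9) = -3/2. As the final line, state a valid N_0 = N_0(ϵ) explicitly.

Let ϵ > 0. For n ≥ 1, |(-3n + 11)/(2n + 9) + 3/2| = |49|/(2(2n + 9)) = 49/(2(2n + 9)).
Since 2n + 9 ≥ 2n for n ≥ 1, this is ≤ 49/(2·2n) = (49/4)/n.
So |(-3n + 11)/(2n + 9) + 3/2| < ϵ whenever n > (49/4)/ϵ.
Take N_0 = (49/4)/ϵ. If n > N_0 then |(-3n + 11)/(2n + 9) + 3/2| ≤ (49/4)/n < ϵ.

N_0 = (49/4)/ϵ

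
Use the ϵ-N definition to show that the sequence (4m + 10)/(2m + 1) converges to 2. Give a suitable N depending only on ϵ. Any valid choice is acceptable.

N = 4/ϵ

Let ϵ > 0 be given. For m ≥ 1, |(4m + 10)/(2m + 1) − 2| = |16|/(2(2m + 1)) = 16/(2(2m + 1)).
Since 2m + 1 ≥ 2m for m ≥ 1, this is ≤ 16/(2·2m) = 4/m.
So |(4m + 10)/(2m + 1) − 2| < ϵ whenever m > 4/ϵ.
Take N = 4/ϵ. If m > N then |(4m + 10)/(2m + 1) − 2| ≤ 4/m < ϵ.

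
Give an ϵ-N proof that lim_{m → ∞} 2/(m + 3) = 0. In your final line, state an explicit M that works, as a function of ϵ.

Let ϵ > 0. For m ≥ 1, |2/(m + 3) − 0| = 2/(m + 3) ≤ 2/m.
We need 2/m < ϵ, i.e. m > 2/ϵ.
Take M = 2/ϵ. If m > M then |2/(m + 3)| ≤ 2/m < ϵ.

M = 2/ϵ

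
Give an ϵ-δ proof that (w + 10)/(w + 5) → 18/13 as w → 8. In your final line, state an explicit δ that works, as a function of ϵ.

δ = min(13/2, (169/10)ϵ)

Fix ϵ > 0. We want δ > 0 with 0 < |w − 8| < δ ⇒ |(w + 10)/(w + 5) − (18/13)| < ϵ.
Combining over a common denominator, (w + 10)/(w + 5) − (18/13) = [(w + 10)·13 − 18·(w + 5)] / [13·(w + 5)] = -5(w − 8) / (13(w + 5)).
So |(w + 10)/(w + 5) − (18/13)| = 5|w − 8| / (13·|w + 5|).
Restrict δ ≤ 13/2. Then |w − 8| < 13/2 gives |w + 5| = |(w − 8) + 13| ≥ 13 − 13/2 = 13/2.
Hence |(w + 10)/(w + 5) − (18/13)| < 5|w − 8|/(13·(13/2)) = (10/169)|w − 8|, which is < ϵ once |w − 8| < (169/10)ϵ.
Take δ = min(13/2, (169/10)ϵ). Then 0 < |w − 8| < δ forces both bounds, so |(w + 10)/(w + 5) − (18/13)| < ϵ.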